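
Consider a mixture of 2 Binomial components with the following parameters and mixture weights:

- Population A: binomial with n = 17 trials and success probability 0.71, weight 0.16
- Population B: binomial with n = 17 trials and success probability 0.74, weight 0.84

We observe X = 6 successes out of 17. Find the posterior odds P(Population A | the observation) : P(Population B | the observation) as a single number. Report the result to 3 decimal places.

0.494

The posterior odds equal the prior odds times the likelihood ratio: (w_i/w_j)·(f_i(x)/f_j(x)).
Evaluate each component's likelihood at the observed value:
  L_A = 0.00193423
  L_B = 0.000745895
0.000309477 / 0.000626551 ≈ 0.494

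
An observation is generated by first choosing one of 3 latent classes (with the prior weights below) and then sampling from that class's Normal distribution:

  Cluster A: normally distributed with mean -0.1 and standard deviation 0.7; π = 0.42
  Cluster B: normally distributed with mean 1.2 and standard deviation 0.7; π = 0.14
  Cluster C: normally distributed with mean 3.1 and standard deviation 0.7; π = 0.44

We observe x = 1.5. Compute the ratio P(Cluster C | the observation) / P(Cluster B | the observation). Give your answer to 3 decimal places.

Since P(k|x) ∝ P(Z=k) f_k(x), the posterior odds are P(Z=i) f_i(x) / (P(Z=j) f_j(x)).
Normal densities:
  L_A = (1/(0.7·√(2π)))·exp(−(1.5−-0.1)²/(2·0.7²)) = 0.569918·exp(-2.61224) = 0.0418147
  L_B = (1/(0.7·√(2π)))·exp(−(1.5−1.2)²/(2·0.7²)) = 0.569918·exp(-0.09184) = 0.51991
  L_C = (1/(0.7·√(2π)))·exp(−(1.5−3.1)²/(2·0.7²)) = 0.569918·exp(-2.61224) = 0.0418147
Posterior odds = (P(Z=C)·L_C) / (P(Z=B)·L_B) = (0.44·0.0418147) / (0.14·0.51991) = 0.0183984 / 0.0727873 ≈ 0.253

0.253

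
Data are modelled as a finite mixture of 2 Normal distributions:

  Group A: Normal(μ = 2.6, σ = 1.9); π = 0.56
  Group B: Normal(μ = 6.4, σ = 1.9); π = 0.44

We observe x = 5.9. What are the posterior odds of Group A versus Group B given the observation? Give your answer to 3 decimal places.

0.292

The posterior odds equal the prior odds times the likelihood ratio: (π_i/π_j)·(f_i(x)/f_j(x)).
Component likelihoods at x = 5.9:
  p_A = (1/(1.9·√(2π)))·exp(−(5.9−2.6)²/(2·1.9²)) = 0.209970·exp(-1.50831) = 0.0464628
  p_B = (1/(1.9·√(2π)))·exp(−(5.9−6.4)²/(2·1.9²)) = 0.209970·exp(-0.03463) = 0.202824
Odds = (0.56/0.44) × (0.0464628/0.202824) = 1.27273 × 0.22908 ≈ 0.292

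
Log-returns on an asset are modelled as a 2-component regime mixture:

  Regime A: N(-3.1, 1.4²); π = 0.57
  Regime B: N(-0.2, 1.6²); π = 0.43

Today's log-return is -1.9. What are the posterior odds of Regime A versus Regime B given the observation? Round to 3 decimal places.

Posterior odds = (π_i f_i(x)) / (π_j f_j(x)); the normalising sum cancels.
Component likelihoods at x = -1.9:
  L_A = (1/(1.4·√(2π)))·exp(−(-1.9−-3.1)²/(2·1.4²)) = 0.284959·exp(-0.36735) = 0.197354
  L_B = (1/(1.6·√(2π)))·exp(−(-1.9−-0.2)²/(2·1.6²)) = 0.249339·exp(-0.56445) = 0.141792
0.112492 / 0.0609705 ≈ 1.845

1.845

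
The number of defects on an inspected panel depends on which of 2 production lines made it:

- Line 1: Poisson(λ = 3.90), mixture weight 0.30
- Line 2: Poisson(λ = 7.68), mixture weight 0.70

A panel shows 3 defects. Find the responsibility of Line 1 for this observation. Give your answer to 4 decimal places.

By Bayes' theorem, P(k | x) = π_k f_k(x) / Σ_j π_j f_j(x).
Component likelihoods at x = 3 defects:
  L_1 = e^(−3.90)·3.90^3/3! = 0.200122
  L_2 = e^(−7.68)·7.68^3/3! = 0.0348779
Unnormalised posteriors:
  π_1·L_1 = 0.30 × 0.200122 = 0.0600365
  π_2·L_2 = 0.70 × 0.0348779 = 0.0244146
Marginal: 0.0600365 + 0.0244146 = 0.0844511
P(Line 1 | data) ≈ 0.7109

0.7109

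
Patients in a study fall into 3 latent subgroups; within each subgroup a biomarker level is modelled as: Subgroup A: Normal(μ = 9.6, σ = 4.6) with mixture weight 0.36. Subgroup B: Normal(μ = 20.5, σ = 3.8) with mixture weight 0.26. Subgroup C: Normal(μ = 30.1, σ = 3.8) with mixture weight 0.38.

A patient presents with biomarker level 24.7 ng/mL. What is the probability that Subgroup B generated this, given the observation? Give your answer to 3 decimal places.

P(component k | x) = w_k·f_k(x) / marginal(x), where marginal(x) = Σ_j w_j·f_j(x).
Component likelihoods at x = 24.7 ng/mL:
  L_A = (1/(4.6·√(2π)))·exp(−(24.7−9.6)²/(2·4.6²)) = 0.086727·exp(-5.38776) = 0.000396532
  L_B = (1/(3.8·√(2π)))·exp(−(24.7−20.5)²/(2·3.8²)) = 0.104985·exp(-0.61080) = 0.0569978
  L_C = (1/(3.8·√(2π)))·exp(−(24.7−30.1)²/(2·3.8²)) = 0.104985·exp(-1.00970) = 0.0382491
Unnormalised posteriors:
  w_A·L_A = 0.36 × 0.000396532 = 0.000142751
  w_B·L_B = 0.26 × 0.0569978 = 0.0148194
  w_C·L_C = 0.38 × 0.0382491 = 0.0145347
Denominator: 0.000142751 + 0.0148194 + 0.0145347 = 0.0294968
Responsibility of Subgroup B: 0.0148194 / 0.0294968 ≈ 0.502

0.502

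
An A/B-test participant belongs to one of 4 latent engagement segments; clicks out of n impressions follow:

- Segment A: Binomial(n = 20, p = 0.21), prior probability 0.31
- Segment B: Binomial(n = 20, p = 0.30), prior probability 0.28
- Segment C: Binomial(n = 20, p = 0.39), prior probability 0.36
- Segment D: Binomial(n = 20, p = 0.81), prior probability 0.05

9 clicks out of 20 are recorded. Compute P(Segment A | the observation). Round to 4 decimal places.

By Bayes' theorem, P(k | x) = w_k f_k(x) / Σ_j w_j f_j(x).
Binomial probabilities:
  L_A = 0.00997878
  L_B = 0.0653696
  L_C = 0.152551
  L_D = 0.000293671
Weight by the priors:
  w_A·L_A = 0.31 × 0.00997878 = 0.00309342
  w_B·L_B = 0.28 × 0.0653696 = 0.0183035
  w_C·L_C = 0.36 × 0.152551 = 0.0549184
  w_D·L_D = 0.05 × 0.000293671 = 1.46835e-05
Evidence: 0.00309342 + 0.0183035 + 0.0549184 + 1.46835e-05 = 0.07633
So the posterior for Segment A is 0.00309342 / 0.07633 ≈ 0.0405.

0.0405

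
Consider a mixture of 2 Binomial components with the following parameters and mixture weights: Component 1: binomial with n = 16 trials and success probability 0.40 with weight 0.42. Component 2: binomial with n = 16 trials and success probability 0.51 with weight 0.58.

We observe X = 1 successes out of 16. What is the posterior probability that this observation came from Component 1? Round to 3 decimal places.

Posterior ∝ prior × likelihood, so P(k | x) ∝ π_k f_k(x); normalise over all components.
Component likelihoods at x = 1 successes out of 16:
  f_1 = 0.00300918
  f_2 = 0.000183921
Prior × likelihood for each component:
  π_1·f_1 = 0.42 × 0.00300918 = 0.00126386
  π_2·f_2 = 0.58 × 0.000183921 = 0.000106674
Sum: 0.00126386 + 0.000106674 = 0.00137053
Responsibility of Component 1: 0.00126386 / 0.00137053 ≈ 0.922

0.922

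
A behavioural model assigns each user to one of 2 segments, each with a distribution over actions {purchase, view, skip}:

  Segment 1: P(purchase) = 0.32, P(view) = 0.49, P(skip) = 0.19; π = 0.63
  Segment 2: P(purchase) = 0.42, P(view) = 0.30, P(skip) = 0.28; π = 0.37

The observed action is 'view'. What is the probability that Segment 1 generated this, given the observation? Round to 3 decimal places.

P(component k | x) = P(Z=k)·f_k(x) / marginal(x), where marginal(x) = Σ_j P(Z=j)·f_j(x).
Categorical probabilities:
  L_1 = P(view | comp) = 0.49
  L_2 = P(view | comp) = 0.30
Multiply by the mixture weights:
  P(Z=1)·L_1 = 0.63 × 0.49 = 0.3087
  P(Z=2)·L_2 = 0.37 × 0.3 = 0.111
Normaliser: 0.3087 + 0.111 = 0.4197
P(Segment 1 | the observation) ≈ 0.736

0.736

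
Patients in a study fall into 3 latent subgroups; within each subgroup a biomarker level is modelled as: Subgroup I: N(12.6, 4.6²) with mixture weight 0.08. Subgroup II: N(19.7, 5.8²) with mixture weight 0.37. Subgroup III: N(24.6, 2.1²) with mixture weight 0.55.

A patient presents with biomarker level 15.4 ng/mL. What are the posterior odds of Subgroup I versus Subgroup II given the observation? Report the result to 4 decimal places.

0.2982

Since P(k|x) ∝ π_k f_k(x), the posterior odds are π_i f_i(x) / (π_j f_j(x)).
Component likelihoods at x = 15.4 ng/mL:
  p_I = 0.0720604
  p_II = 0.0522551
  p_III = 1.29134e-05
0.00576484 / 0.0193344 ≈ 0.2982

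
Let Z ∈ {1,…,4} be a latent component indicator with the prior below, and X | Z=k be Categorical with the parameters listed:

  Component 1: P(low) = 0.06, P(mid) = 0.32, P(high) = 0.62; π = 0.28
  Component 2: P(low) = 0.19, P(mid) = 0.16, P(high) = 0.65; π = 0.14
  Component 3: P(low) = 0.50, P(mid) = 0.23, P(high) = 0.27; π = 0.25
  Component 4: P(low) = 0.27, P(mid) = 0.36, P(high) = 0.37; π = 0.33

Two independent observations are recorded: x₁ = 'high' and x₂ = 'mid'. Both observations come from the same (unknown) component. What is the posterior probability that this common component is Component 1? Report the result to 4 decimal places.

Posterior ∝ prior × likelihood, so P(k | x) ∝ π_k f_k(x); normalise over all components.
Since both observations come from the same component, the likelihood for component k is f_k(x₁)·f_k(x₂).
  L_1 = [P(high | comp) = 0.62] × [0.32] = 0.1984
  L_2 = [P(high | comp) = 0.65] × [0.16] = 0.104
  L_3 = [P(high | comp) = 0.27] × [0.23] = 0.0621
  L_4 = [P(high | comp) = 0.37] × [0.36] = 0.1332
Prior × likelihood for each component:
  π_1·L_1 = 0.28 × 0.1984 = 0.055552
  π_2·L_2 = 0.14 × 0.104 = 0.01456
  π_3·L_3 = 0.25 × 0.0621 = 0.015525
  π_4·L_4 = 0.33 × 0.1332 = 0.043956
Denominator: 0.055552 + 0.01456 + 0.015525 + 0.043956 = 0.129593
P(Component 1 | x₁, x₂) = 0.055552 / 0.129593 ≈ 0.4287

0.4287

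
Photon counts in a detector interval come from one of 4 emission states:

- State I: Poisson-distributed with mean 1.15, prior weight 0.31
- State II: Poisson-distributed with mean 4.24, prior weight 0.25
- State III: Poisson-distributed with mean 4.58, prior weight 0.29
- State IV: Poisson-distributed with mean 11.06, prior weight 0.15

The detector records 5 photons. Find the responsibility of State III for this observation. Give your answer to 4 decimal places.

0.5204

The responsibility of component k is π_k f_k(x) divided by Σ_j π_j f_j(x).
Component likelihoods at x = 5 photons:
  L_I = 0.00530725
  L_II = 0.164528
  L_III = 0.172218
  L_IV = 0.0216919
Prior × likelihood for each component:
  π_I·L_I = 0.31 × 0.00530725 = 0.00164525
  π_II·L_II = 0.25 × 0.164528 = 0.041132
  π_III·L_III = 0.29 × 0.172218 = 0.0499431
  π_IV·L_IV = 0.15 × 0.0216919 = 0.00325378
Evidence: 0.00164525 + 0.041132 + 0.0499431 + 0.00325378 = 0.0959741
Responsibility of State III: 0.0499431 / 0.0959741 ≈ 0.5204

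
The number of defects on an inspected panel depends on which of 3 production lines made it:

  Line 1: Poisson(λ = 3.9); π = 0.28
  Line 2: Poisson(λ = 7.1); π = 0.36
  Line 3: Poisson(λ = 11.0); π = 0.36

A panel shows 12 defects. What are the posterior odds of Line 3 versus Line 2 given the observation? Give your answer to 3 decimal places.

3.871

Only the two components matter; the odds are (P(Z=i) f_i(x)) / (P(Z=j) f_j(x)).
Component likelihoods at x = 12 defects:
  p_1 = e^(−3.9)·3.9^12/12! = 0.000523227
  p_2 = e^(−7.1)·7.1^12/12! = 0.0282665
  p_3 = e^(−11.0)·11.0^12/12! = 0.10943
Odds = (0.36/0.36) × (0.10943/0.0282665) = 1 × 3.87136 ≈ 3.871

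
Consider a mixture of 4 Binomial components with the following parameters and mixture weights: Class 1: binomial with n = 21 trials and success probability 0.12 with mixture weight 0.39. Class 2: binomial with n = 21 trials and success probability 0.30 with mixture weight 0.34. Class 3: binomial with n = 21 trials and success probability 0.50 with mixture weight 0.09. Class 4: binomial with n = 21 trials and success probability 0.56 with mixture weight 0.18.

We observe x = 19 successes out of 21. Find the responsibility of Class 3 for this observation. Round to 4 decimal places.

Apply Bayes' rule: the posterior for each component is proportional to its prior times its likelihood at x.
Binomial probabilities:
  L_1 = C(21,19)·0.12^19·0.88^2 = 210·3.1948e-18·0.7744 = 5.19551e-16
  L_2 = C(21,19)·0.30^19·0.70^2 = 210·1.16226e-10·0.49 = 1.19597e-08
  L_3 = C(21,19)·0.50^19·0.50^2 = 210·1.90735e-06·0.25 = 0.000100136
  L_4 = C(21,19)·0.56^19·0.44^2 = 210·1.64275e-05·0.1936 = 0.000667878
Multiply by the mixture weights:
  P(Z=1)·L_1 = 0.39 × 5.19551e-16 = 2.02625e-16
  P(Z=2)·L_2 = 0.34 × 1.19597e-08 = 4.06629e-09
  P(Z=3)·L_3 = 0.09 × 0.000100136 = 9.01222e-06
  P(Z=4)·L_4 = 0.18 × 0.000667878 = 0.000120218
Sum: 2.02625e-16 + 4.06629e-09 + 9.01222e-06 + 0.000120218 = 0.000129234
Responsibility of Class 3: 9.01222e-06 / 0.000129234 ≈ 0.0697

0.0697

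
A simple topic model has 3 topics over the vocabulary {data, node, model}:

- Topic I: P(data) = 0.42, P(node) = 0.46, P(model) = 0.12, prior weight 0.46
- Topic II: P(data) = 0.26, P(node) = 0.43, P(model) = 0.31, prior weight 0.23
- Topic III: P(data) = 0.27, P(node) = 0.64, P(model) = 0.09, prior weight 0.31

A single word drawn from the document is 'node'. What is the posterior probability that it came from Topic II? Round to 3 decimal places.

0.194

By Bayes' theorem, P(k | x) = π_k f_k(x) / Σ_j π_j f_j(x).
Component likelihoods at x = 'node':
  f_I = 0.46
  f_II = 0.43
  f_III = 0.64
Unnormalised posteriors:
  π_I·f_I = 0.46 × 0.46 = 0.2116
  π_II·f_II = 0.23 × 0.43 = 0.0989
  π_III·f_III = 0.31 × 0.64 = 0.1984
Sum: 0.2116 + 0.0989 + 0.1984 = 0.5089
So the posterior for Topic II is 0.0989 / 0.5089 ≈ 0.194.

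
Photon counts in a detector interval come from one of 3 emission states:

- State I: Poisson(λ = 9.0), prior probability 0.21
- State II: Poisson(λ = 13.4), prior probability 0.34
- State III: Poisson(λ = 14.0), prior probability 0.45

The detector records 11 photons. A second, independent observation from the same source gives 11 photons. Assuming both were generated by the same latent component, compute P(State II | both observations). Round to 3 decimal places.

By Bayes' theorem, P(k | x) = π_k f_k(x) / Σ_j π_j f_j(x).
Since both observations come from the same component, the likelihood for component k is f_k(x₁)·f_k(x₂).
  f_I = [0.0970201] × [0.0970201] = 0.00941289
  f_II = [0.0949404] × [0.0949404] = 0.00901368
  f_III = [0.0843587] × [0.0843587] = 0.00711639
Unnormalised posteriors:
  π_I·f_I = 0.21 × 0.00941289 = 0.00197671
  π_II·f_II = 0.34 × 0.00901368 = 0.00306465
  π_III·f_III = 0.45 × 0.00711639 = 0.00320238
Marginal: 0.00197671 + 0.00306465 + 0.00320238 = 0.00824373
Responsibility of State II: 0.00306465 / 0.00824373 ≈ 0.372

0.372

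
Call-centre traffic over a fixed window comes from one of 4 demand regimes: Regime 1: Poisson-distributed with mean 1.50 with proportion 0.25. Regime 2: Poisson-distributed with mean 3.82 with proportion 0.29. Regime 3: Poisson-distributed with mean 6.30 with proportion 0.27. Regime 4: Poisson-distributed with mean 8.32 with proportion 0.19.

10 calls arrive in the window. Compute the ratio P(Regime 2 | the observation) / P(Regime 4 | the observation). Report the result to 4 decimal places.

0.0572

The posterior odds equal the prior odds times the likelihood ratio: (w_i/w_j)·(f_i(x)/f_j(x)).
Evaluate each component's likelihood at the observed value:
  p_1 = e^(−1.50)·1.50^10/10! = 3.54575e-06
  p_2 = e^(−3.82)·3.82^10/10! = 0.00399821
  p_3 = e^(−6.30)·6.30^10/10! = 0.0498411
  p_4 = e^(−8.32)·8.32^10/10! = 0.106694
0.00115948 / 0.0202719 ≈ 0.0572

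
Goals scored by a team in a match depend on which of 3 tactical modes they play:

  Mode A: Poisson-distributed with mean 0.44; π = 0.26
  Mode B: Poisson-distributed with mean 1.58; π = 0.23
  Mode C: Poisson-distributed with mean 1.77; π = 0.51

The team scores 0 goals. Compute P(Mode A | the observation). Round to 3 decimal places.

Apply Bayes' rule: the posterior for each component is proportional to its prior times its likelihood at x.
Component likelihoods at x = 0 goals:
  L_A = e^(−0.44)·0.44^0/0! = 0.644036
  L_B = e^(−1.58)·1.58^0/0! = 0.205975
  L_C = e^(−1.77)·1.77^0/0! = 0.170333
Multiply by the mixture weights:
  π_A·L_A = 0.26 × 0.644036 = 0.167449
  π_B·L_B = 0.23 × 0.205975 = 0.0473743
  π_C·L_C = 0.51 × 0.170333 = 0.0868698
Marginal: 0.167449 + 0.0473743 + 0.0868698 = 0.301694
P(Mode A | x) ≈ 0.555

0.555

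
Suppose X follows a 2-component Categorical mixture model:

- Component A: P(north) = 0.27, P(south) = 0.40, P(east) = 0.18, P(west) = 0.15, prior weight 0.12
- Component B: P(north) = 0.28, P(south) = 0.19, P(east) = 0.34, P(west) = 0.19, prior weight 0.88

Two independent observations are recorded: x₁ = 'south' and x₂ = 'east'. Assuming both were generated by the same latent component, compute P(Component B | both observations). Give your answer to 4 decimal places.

By Bayes' theorem, P(k | x) = π_k f_k(x) / Σ_j π_j f_j(x).
Since both observations come from the same component, the likelihood for component k is f_k(x₁)·f_k(x₂).
  p_A = [0.4] × [0.18] = 0.072
  p_B = [0.19] × [0.34] = 0.0646
Prior × likelihood for each component:
  π_A·p_A = 0.12 × 0.072 = 0.00864
  π_B·p_B = 0.88 × 0.0646 = 0.056848
Evidence: 0.00864 + 0.056848 = 0.065488
P(Component B | x) ≈ 0.8681

0.8681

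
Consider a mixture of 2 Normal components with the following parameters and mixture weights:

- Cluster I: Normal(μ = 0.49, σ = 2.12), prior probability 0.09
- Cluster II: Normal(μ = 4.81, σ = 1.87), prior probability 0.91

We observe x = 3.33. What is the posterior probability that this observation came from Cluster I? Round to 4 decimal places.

0.0464

Apply Bayes' rule: the posterior for each component is proportional to its prior times its likelihood at x.
Component likelihoods at x = 3.33:
  f_I = 0.0767157
  f_II = 0.155974
Unnormalised posteriors:
  π_I·f_I = 0.09 × 0.0767157 = 0.00690441
  π_II·f_II = 0.91 × 0.155974 = 0.141936
Sum: 0.00690441 + 0.141936 = 0.14884
P(Cluster I | 3.33) ≈ 0.0464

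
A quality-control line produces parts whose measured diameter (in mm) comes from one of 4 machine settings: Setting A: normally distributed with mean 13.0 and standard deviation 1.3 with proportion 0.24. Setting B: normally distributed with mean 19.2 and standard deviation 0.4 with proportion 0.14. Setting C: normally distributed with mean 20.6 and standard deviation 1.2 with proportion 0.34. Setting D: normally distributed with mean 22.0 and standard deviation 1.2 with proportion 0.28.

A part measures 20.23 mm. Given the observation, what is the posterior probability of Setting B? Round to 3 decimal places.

The responsibility of component k is P(Z=k) f_k(x) divided by Σ_j P(Z=j) f_j(x).
Evaluate each component's likelihood at the observed value:
  L_A = 5.89452e-08
  L_B = 0.0362266
  L_C = 0.317019
  L_D = 0.112021
Multiply by the mixture weights:
  P(Z=A)·L_A = 0.24 × 5.89452e-08 = 1.41468e-08
  P(Z=B)·L_B = 0.14 × 0.0362266 = 0.00507173
  P(Z=C)·L_C = 0.34 × 0.317019 = 0.107786
  P(Z=D)·L_D = 0.28 × 0.112021 = 0.0313658
Marginal: 1.41468e-08 + 0.00507173 + 0.107786 + 0.0313658 = 0.144224
P(Setting B | the observation) ≈ 0.035

0.035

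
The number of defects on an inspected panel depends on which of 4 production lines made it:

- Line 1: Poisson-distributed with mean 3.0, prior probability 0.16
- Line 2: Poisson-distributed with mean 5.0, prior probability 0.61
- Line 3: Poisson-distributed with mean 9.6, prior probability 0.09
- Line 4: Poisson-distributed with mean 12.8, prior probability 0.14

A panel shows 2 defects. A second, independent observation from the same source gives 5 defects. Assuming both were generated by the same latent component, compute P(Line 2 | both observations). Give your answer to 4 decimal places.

The responsibility of component k is π_k f_k(x) divided by Σ_j π_j f_j(x).
Since both observations come from the same component, the likelihood for component k is f_k(x₁)·f_k(x₂).
  p_1 = [e^(−3.0)·3.0^2/2! = 0.224042] × [0.100819] = 0.0225876
  p_2 = [e^(−5.0)·5.0^2/2! = 0.0842243] × [0.175467] = 0.0147786
  p_3 = [e^(−9.6)·9.6^2/2! = 0.00312094] × [0.0460201] = 0.000143626
  p_4 = [e^(−12.8)·12.8^2/2! = 0.000226162] × [0.00790495] = 1.7878e-06
Weight by the priors:
  π_1·p_1 = 0.16 × 0.0225876 = 0.00361402
  π_2·p_2 = 0.61 × 0.0147786 = 0.00901496
  π_3·p_3 = 0.09 × 0.000143626 = 1.29263e-05
  π_4·p_4 = 0.14 × 1.7878e-06 = 2.50293e-07
Sum: 0.00361402 + 0.00901496 + 1.29263e-05 + 2.50293e-07 = 0.0126422
So the posterior for Line 2 is 0.00901496 / 0.0126422 ≈ 0.7131.

0.7131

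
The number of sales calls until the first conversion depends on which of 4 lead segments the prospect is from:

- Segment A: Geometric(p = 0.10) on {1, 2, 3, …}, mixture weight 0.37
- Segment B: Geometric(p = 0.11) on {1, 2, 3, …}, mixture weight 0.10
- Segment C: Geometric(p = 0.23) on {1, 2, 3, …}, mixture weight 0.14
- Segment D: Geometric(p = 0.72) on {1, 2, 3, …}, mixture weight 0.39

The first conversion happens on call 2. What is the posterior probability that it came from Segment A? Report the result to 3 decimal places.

0.227

Posterior ∝ prior × likelihood, so P(k | x) ∝ P(Z=k) f_k(x); normalise over all components.
Evaluate each component's likelihood at the observed value:
  p_A = 0.10·(1−0.10)^1 = 0.10·0.9 = 0.09
  p_B = 0.11·(1−0.11)^1 = 0.11·0.89 = 0.0979
  p_C = 0.23·(1−0.23)^1 = 0.23·0.77 = 0.1771
  p_D = 0.72·(1−0.72)^1 = 0.72·0.28 = 0.2016
Multiply by the mixture weights:
  P(Z=A)·p_A = 0.37 × 0.09 = 0.0333
  P(Z=B)·p_B = 0.10 × 0.0979 = 0.00979
  P(Z=C)·p_C = 0.14 × 0.1771 = 0.024794
  P(Z=D)·p_D = 0.39 × 0.2016 = 0.078624
Normaliser: 0.0333 + 0.00979 + 0.024794 + 0.078624 = 0.146508
Responsibility of Segment A: 0.0333 / 0.146508 ≈ 0.227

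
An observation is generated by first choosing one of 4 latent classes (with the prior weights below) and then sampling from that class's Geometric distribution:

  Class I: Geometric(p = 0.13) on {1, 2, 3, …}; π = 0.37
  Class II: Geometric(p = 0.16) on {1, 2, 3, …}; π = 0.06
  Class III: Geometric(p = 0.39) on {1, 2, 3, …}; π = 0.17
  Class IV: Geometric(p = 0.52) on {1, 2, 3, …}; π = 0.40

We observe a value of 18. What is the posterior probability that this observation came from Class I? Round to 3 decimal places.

0.898

P(component k | x) = π_k·f_k(x) / marginal(x), where marginal(x) = Σ_j π_j·f_j(x).
Evaluate each component's likelihood at the observed value:
  f_I = 0.13·(1−0.13)^17 = 0.13·0.0937189 = 0.0121835
  f_II = 0.16·(1−0.16)^17 = 0.16·0.0516117 = 0.00825787
  f_III = 0.39·(1−0.39)^17 = 0.39·0.000224185 = 8.74323e-05
  f_IV = 0.52·(1−0.52)^17 = 0.52·3.81154e-06 = 1.982e-06
Unnormalised posteriors:
  π_I·f_I = 0.37 × 0.0121835 = 0.00450788
  π_II·f_II = 0.06 × 0.00825787 = 0.000495472
  π_III·f_III = 0.17 × 8.74323e-05 = 1.48635e-05
  π_IV·f_IV = 0.40 × 1.982e-06 = 7.92801e-07
Normaliser: 0.00450788 + 0.000495472 + 1.48635e-05 + 7.92801e-07 = 0.00501901
P(Class I | data) ≈ 0.898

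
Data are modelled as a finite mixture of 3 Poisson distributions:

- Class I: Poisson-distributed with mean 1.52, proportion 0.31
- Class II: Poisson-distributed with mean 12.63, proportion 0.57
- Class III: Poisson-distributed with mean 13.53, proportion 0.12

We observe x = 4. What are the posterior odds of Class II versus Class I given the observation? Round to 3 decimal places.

Posterior odds = (π_i f_i(x)) / (π_j f_j(x)); the normalising sum cancels.
Component likelihoods at x = 4:
  p_I = e^(−1.52)·1.52^4/4! = 0.0486447
  p_II = e^(−12.63)·12.63^4/4! = 0.00346947
  p_III = e^(−13.53)·13.53^4/4! = 0.0018577
Odds = (0.57/0.31) × (0.00346947/0.0486447) = 1.83871 × 0.0713226 ≈ 0.131

0.131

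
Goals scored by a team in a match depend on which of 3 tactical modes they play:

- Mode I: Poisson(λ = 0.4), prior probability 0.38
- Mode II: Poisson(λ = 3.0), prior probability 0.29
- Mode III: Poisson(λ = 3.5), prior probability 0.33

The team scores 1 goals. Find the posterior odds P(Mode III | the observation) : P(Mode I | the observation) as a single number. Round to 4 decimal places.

0.3423

The posterior odds equal the prior odds times the likelihood ratio: (P(Z=i)/P(Z=j))·(f_i(x)/f_j(x)).
Poisson probabilities:
  L_I = e^(−0.4)·0.4^1/1! = 0.268128
  L_II = e^(−3.0)·3.0^1/1! = 0.149361
  L_III = e^(−3.5)·3.5^1/1! = 0.105691
Odds = (0.33/0.38) × (0.105691/0.268128) = 0.868421 × 0.394181 ≈ 0.3423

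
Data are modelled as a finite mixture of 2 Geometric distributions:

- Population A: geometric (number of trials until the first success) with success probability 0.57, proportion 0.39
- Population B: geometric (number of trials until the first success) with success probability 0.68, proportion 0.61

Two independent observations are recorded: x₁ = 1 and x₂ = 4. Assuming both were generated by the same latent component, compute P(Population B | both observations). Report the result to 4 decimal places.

0.4785

The responsibility of component k is π_k f_k(x) divided by Σ_j π_j f_j(x).
Since both observations come from the same component, the likelihood for component k is f_k(x₁)·f_k(x₂).
  f_A = [0.57] × [0.045319] = 0.0258318
  f_B = [0.68] × [0.0222822] = 0.0151519
Multiply by the mixture weights:
  π_A·f_A = 0.39 × 0.0258318 = 0.0100744
  π_B·f_B = 0.61 × 0.0151519 = 0.00924267
Evidence: 0.0100744 + 0.00924267 = 0.0193171
P(Population B | x₁, x₂) = 0.00924267 / 0.0193171 ≈ 0.4785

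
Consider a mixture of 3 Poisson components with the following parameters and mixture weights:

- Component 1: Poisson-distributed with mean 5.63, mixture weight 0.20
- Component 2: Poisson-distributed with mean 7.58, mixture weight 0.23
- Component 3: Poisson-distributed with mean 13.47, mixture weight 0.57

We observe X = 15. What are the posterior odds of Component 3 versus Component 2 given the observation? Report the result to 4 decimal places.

38.1618

Only the two components matter; the odds are (w_i f_i(x)) / (w_j f_j(x)).
Component likelihoods at x = 15:
  f_1 = 0.000496648
  f_2 = 0.00611767
  f_3 = 0.0942036
Odds = (0.57/0.23) × (0.0942036/0.00611767) = 2.47826 × 15.3986 ≈ 38.1618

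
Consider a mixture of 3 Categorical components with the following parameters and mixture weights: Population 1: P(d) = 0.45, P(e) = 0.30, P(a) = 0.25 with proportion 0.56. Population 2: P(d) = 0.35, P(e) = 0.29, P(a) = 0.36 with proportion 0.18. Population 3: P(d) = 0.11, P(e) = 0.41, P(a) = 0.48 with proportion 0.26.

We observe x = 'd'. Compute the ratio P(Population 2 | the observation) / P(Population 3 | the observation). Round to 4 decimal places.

2.2028

Since P(k|x) ∝ π_k f_k(x), the posterior odds are π_i f_i(x) / (π_j f_j(x)).
Evaluate each component's likelihood at the observed value:
  f_1 = 0.45
  f_2 = 0.35
  f_3 = 0.11
0.063 / 0.0286 ≈ 2.2028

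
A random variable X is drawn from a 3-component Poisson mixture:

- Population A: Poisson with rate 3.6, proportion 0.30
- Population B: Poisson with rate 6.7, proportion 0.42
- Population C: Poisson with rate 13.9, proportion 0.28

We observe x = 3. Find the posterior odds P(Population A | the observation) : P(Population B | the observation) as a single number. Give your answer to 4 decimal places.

The posterior odds equal the prior odds times the likelihood ratio: (π_i/π_j)·(f_i(x)/f_j(x)).
Component likelihoods at x = 3:
  p_A = 0.212469
  p_B = 0.0617021
  p_C = 0.000411339
Odds = (0.30/0.42) × (0.212469/0.0617021) = 0.714286 × 3.44347 ≈ 2.4596

2.4596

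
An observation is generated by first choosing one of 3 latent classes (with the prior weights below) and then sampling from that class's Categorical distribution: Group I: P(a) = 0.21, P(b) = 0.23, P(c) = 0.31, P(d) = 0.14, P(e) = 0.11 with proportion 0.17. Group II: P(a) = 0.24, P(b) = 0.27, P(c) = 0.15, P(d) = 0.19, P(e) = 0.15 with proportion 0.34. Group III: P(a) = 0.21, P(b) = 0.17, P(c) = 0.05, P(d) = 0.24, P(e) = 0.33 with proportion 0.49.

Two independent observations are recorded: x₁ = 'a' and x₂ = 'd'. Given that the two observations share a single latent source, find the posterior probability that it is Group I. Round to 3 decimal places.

0.111

P(component k | x) = P(Z=k)·f_k(x) / marginal(x), where marginal(x) = Σ_j P(Z=j)·f_j(x).
Since both observations come from the same component, the likelihood for component k is f_k(x₁)·f_k(x₂).
  p_I = [0.21] × [0.14] = 0.0294
  p_II = [0.24] × [0.19] = 0.0456
  p_III = [0.21] × [0.24] = 0.0504
Weight by the priors:
  P(Z=I)·p_I = 0.17 × 0.0294 = 0.004998
  P(Z=II)·p_II = 0.34 × 0.0456 = 0.015504
  P(Z=III)·p_III = 0.49 × 0.0504 = 0.024696
Sum: 0.004998 + 0.015504 + 0.024696 = 0.045198
P(Group I | x) = 0.004998 / 0.045198 ≈ 0.111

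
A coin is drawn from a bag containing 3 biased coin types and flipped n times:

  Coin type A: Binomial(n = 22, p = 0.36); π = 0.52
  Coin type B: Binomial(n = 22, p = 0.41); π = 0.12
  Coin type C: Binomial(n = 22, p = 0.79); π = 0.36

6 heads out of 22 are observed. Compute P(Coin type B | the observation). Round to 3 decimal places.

Posterior ∝ prior × likelihood, so P(k | x) ∝ π_k f_k(x); normalise over all components.
Component likelihoods at x = 6 heads out of 22:
  p_A = C(22,6)·0.36^6·0.64^16 = 74613·0.00217678·0.000792282 = 0.128679
  p_B = C(22,6)·0.41^6·0.59^16 = 74613·0.0047501·0.000215592 = 0.0764099
  p_C = C(22,6)·0.79^6·0.21^16 = 74613·0.243087·1.43057e-11 = 2.59469e-07
Weight by the priors:
  π_A·p_A = 0.52 × 0.128679 = 0.0669133
  π_B·p_B = 0.12 × 0.0764099 = 0.00916919
  π_C·p_C = 0.36 × 2.59469e-07 = 9.34089e-08
Normaliser: 0.0669133 + 0.00916919 + 9.34089e-08 = 0.0760826
Responsibility of Coin type B: 0.00916919 / 0.0760826 ≈ 0.121

0.121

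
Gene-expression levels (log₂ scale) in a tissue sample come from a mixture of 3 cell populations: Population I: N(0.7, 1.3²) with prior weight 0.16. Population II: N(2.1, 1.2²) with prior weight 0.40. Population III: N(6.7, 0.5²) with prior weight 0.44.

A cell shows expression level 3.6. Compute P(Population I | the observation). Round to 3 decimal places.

0.063

By Bayes' theorem, P(k | x) = π_k f_k(x) / Σ_j π_j f_j(x).
Normal densities:
  f_I = 0.02549
  f_II = 0.152208
  f_III = 3.58757e-09
Weight by the priors:
  π_I·f_I = 0.16 × 0.02549 = 0.0040784
  π_II·f_II = 0.40 × 0.152208 = 0.060883
  π_III·f_III = 0.44 × 3.58757e-09 = 1.57853e-09
Denominator: 0.0040784 + 0.060883 + 1.57853e-09 = 0.0649614
Responsibility of Population I: 0.0040784 / 0.0649614 ≈ 0.063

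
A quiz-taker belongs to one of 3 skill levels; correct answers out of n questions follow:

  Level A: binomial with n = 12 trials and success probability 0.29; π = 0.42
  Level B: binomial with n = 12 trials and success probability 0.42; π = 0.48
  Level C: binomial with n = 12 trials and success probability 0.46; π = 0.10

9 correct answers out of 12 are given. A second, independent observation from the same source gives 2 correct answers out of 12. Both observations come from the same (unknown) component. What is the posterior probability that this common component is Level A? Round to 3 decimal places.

0.144

P(component k | x) = π_k·f_k(x) / marginal(x), where marginal(x) = Σ_j π_j·f_j(x).
Since both observations come from the same component, the likelihood for component k is f_k(x₁)·f_k(x₂).
  L_A = [C(12,9)·0.29^9·0.71^3 = 220·1.45071e-05·0.357911 = 0.0011423] × [0.180686] = 0.000206397
  L_B = [C(12,9)·0.42^9·0.58^3 = 220·0.000406671·0.195112 = 0.0174562] × [0.0501559] = 0.000875533
  L_C = [C(12,9)·0.46^9·0.54^3 = 220·0.00092219·0.157464 = 0.0319466] × [0.029444] = 0.000940636
Multiply by the mixture weights:
  π_A·L_A = 0.42 × 0.000206397 = 8.66867e-05
  π_B·L_B = 0.48 × 0.000875533 = 0.000420256
  π_C·L_C = 0.10 × 0.000940636 = 9.40636e-05
Sum: 8.66867e-05 + 0.000420256 + 9.40636e-05 = 0.000601006
P(Level A | x) = 8.66867e-05 / 0.000601006 ≈ 0.144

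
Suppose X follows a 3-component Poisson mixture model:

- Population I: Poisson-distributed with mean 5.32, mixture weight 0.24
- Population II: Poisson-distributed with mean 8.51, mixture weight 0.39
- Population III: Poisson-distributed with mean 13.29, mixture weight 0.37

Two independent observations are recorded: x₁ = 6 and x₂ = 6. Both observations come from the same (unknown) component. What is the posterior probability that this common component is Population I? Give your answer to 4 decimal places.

By Bayes' theorem, P(k | x) = π_k f_k(x) / Σ_j π_j f_j(x).
Since both observations come from the same component, the likelihood for component k is f_k(x₁)·f_k(x₂).
  f_I = [0.15406] × [0.15406] = 0.0237346
  f_II = [0.106267] × [0.106267] = 0.0112927
  f_III = [0.0129433] × [0.0129433] = 0.000167528
Multiply by the mixture weights:
  π_I·f_I = 0.24 × 0.0237346 = 0.0056963
  π_II·f_II = 0.39 × 0.0112927 = 0.00440415
  π_III·f_III = 0.37 × 0.000167528 = 6.19854e-05
Evidence: 0.0056963 + 0.00440415 + 6.19854e-05 = 0.0101624
P(Population I | x) = 0.0056963 / 0.0101624 ≈ 0.5605

0.5605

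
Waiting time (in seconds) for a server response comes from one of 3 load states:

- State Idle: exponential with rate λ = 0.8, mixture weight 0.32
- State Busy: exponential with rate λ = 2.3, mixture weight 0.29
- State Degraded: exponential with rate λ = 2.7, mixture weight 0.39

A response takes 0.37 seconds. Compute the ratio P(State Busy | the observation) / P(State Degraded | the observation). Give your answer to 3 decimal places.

0.734

The posterior odds equal the prior odds times the likelihood ratio: (P(Z=i)/P(Z=j))·(f_i(x)/f_j(x)).
Exponential densities:
  L_Idle = 0.8·e^(−0.8·0.37) = 0.8·e^(−0.2960) = 0.59503
  L_Busy = 2.3·e^(−2.3·0.37) = 2.3·e^(−0.8510) = 0.982072
  L_Degraded = 2.7·e^(−2.7·0.37) = 2.7·e^(−0.9990) = 0.994268
0.284801 / 0.387765 ≈ 0.734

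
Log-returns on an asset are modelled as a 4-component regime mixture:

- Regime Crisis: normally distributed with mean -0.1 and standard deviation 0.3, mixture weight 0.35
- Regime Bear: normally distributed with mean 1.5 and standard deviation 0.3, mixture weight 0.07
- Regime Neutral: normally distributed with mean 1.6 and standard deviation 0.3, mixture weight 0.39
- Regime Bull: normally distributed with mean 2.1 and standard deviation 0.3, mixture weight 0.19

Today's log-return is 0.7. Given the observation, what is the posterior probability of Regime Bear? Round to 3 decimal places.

0.122

The responsibility of component k is w_k f_k(x) divided by Σ_j w_j f_j(x).
Normal densities:
  L_Crisis = (1/(0.3·√(2π)))·exp(−(0.7−-0.1)²/(2·0.3²)) = 1.329808·exp(-3.55556) = 0.0379866
  L_Bear = (1/(0.3·√(2π)))·exp(−(0.7−1.5)²/(2·0.3²)) = 1.329808·exp(-3.55556) = 0.0379866
  L_Neutral = (1/(0.3·√(2π)))·exp(−(0.7−1.6)²/(2·0.3²)) = 1.329808·exp(-4.50000) = 0.0147728
  L_Bull = (1/(0.3·√(2π)))·exp(−(0.7−2.1)²/(2·0.3²)) = 1.329808·exp(-10.88889) = 2.48202e-05
Multiply by the mixture weights:
  w_Crisis·L_Crisis = 0.35 × 0.0379866 = 0.0132953
  w_Bear·L_Bear = 0.07 × 0.0379866 = 0.00265906
  w_Neutral·L_Neutral = 0.39 × 0.0147728 = 0.0057614
  w_Bull·L_Bull = 0.19 × 2.48202e-05 = 4.71583e-06
Normaliser: 0.0132953 + 0.00265906 + 0.0057614 + 4.71583e-06 = 0.0217205
P(Regime Bear | x) ≈ 0.122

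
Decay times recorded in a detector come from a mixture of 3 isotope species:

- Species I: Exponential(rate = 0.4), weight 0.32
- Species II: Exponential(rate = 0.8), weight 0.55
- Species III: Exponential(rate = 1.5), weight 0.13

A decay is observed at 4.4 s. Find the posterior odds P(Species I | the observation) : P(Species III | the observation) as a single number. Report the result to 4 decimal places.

83.0158

The posterior odds equal the prior odds times the likelihood ratio: (w_i/w_j)·(f_i(x)/f_j(x)).
Component likelihoods at x = 4.4 s:
  p_I = 0.0688179
  p_II = 0.0236795
  p_III = 0.00204055
Odds = (0.32/0.13) × (0.0688179/0.00204055) = 2.46154 × 33.7252 ≈ 83.0158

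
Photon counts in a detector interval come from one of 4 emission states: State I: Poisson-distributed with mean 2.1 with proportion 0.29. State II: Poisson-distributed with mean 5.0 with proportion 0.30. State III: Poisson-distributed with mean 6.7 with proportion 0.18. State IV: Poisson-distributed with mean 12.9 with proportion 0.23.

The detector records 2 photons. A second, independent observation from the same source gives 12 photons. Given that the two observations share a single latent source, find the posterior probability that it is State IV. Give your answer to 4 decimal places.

P(component k | x) = π_k·f_k(x) / marginal(x), where marginal(x) = Σ_j π_j·f_j(x).
Since both observations come from the same component, the likelihood for component k is f_k(x₁)·f_k(x₂).
  f_I = [e^(−2.1)·2.1^2/2! = 0.270016] × [1.88051e-06] = 5.07769e-07
  f_II = [e^(−5.0)·5.0^2/2! = 0.0842243] × [0.00343424] = 0.000289247
  f_III = [e^(−6.7)·6.7^2/2! = 0.0276278] × [0.0210275] = 0.000580944
  f_IV = [e^(−12.9)·12.9^2/2! = 0.00020785] × [0.110749] = 2.30193e-05
Multiply by the mixture weights:
  π_I·f_I = 0.29 × 5.07769e-07 = 1.47253e-07
  π_II·f_II = 0.30 × 0.000289247 = 8.6774e-05
  π_III·f_III = 0.18 × 0.000580944 = 0.00010457
  π_IV·f_IV = 0.23 × 2.30193e-05 = 5.29443e-06
Marginal: 1.47253e-07 + 8.6774e-05 + 0.00010457 + 5.29443e-06 = 0.000196786
P(State IV | x₁, x₂) = 5.29443e-06 / 0.000196786 ≈ 0.0269

0.0269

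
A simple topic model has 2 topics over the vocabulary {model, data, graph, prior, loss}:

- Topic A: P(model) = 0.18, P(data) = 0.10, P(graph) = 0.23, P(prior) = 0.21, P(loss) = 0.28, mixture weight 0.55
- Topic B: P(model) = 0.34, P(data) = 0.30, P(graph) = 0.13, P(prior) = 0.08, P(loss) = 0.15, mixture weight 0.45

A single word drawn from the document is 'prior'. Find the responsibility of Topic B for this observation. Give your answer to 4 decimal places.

By Bayes' theorem, P(k | x) = P(Z=k) f_k(x) / Σ_j P(Z=j) f_j(x).
Evaluate each component's likelihood at the observed value:
  L_A = P(prior | comp) = 0.21
  L_B = P(prior | comp) = 0.08
Weight by the priors:
  P(Z=A)·L_A = 0.55 × 0.21 = 0.1155
  P(Z=B)·L_B = 0.45 × 0.08 = 0.036
Evidence: 0.1155 + 0.036 = 0.1515
P(Topic B | 'prior') ≈ 0.2376

0.2376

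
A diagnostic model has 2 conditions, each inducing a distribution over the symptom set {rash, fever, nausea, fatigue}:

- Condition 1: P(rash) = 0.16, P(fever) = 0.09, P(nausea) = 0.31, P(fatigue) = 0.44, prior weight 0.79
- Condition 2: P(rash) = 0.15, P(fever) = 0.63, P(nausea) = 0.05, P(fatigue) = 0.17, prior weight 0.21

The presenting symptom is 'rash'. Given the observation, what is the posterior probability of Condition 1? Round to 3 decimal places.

P(component k | x) = π_k·f_k(x) / marginal(x), where marginal(x) = Σ_j π_j·f_j(x).
Evaluate each component's likelihood at the observed value:
  f_1 = P(rash | comp) = 0.16
  f_2 = P(rash | comp) = 0.15
Prior × likelihood for each component:
  π_1·f_1 = 0.79 × 0.16 = 0.1264
  π_2·f_2 = 0.21 × 0.15 = 0.0315
Marginal: 0.1264 + 0.0315 = 0.1579
So the posterior for Condition 1 is 0.1264 / 0.1579 ≈ 0.801.

0.801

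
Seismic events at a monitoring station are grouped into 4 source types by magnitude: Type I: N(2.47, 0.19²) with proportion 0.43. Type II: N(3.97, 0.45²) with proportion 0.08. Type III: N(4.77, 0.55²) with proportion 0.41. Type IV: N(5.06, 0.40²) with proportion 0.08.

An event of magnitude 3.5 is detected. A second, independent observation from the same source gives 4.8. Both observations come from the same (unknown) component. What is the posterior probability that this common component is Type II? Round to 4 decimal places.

By Bayes' theorem, P(k | x) = w_k f_k(x) / Σ_j w_j f_j(x).
Since both observations come from the same component, the likelihood for component k is f_k(x₁)·f_k(x₂).
  f_I = [8.72317e-07] × [4.63938e-33] = 4.04701e-39
  f_II = [0.51383] × [0.161796] = 0.0831357
  f_III = [0.0504359] × [0.724271] = 0.0365293
  f_IV = [0.000496639] × [0.807431] = 0.000401001
Multiply by the mixture weights:
  w_I·f_I = 0.43 × 4.04701e-39 = 1.74021e-39
  w_II·f_II = 0.08 × 0.0831357 = 0.00665085
  w_III·f_III = 0.41 × 0.0365293 = 0.014977
  w_IV·f_IV = 0.08 × 0.000401001 = 3.20801e-05
Marginal: 1.74021e-39 + 0.00665085 + 0.014977 + 3.20801e-05 = 0.0216599
P(Type II | x₁,x₂) = 0.00665085 / 0.0216599 ≈ 0.3071

0.3071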